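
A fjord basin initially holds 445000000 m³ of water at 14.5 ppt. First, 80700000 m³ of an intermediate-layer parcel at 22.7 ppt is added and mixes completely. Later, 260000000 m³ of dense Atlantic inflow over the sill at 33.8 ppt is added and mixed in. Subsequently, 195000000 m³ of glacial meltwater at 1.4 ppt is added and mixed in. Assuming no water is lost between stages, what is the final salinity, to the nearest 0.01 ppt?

17.69 ppt

Weighted by volume,
Initial salt = 445,000,000×14.5 = 6,452,500,000
After stage 1: salt = 6,452,500,000 + 80,700,000×22.7 = 8,284,390,000; volume = 525,700,000 m³; S = 15.759 ppt
After stage 2: salt = 8,284,390,000 + 260,000,000×33.8 = 17,072,390,000; volume = 785,700,000 m³; S = 21.729 ppt
After stage 3: salt = 17,072,390,000 + 195,000,000×1.4 = 17,345,390,000; volume = 980,700,000 m³
S = 17,345,390,000 / 980,700,000 = 17.6867 ppt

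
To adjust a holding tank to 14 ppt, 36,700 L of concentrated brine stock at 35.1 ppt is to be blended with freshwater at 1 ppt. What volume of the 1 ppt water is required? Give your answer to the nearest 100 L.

59600 L

Salt balance: 36,700×35.1 + V×1 = (36,700+V)×14
1,288,170 + 1V = 513,800 + 14V
774,370 = 13V
V = 59,566.92 L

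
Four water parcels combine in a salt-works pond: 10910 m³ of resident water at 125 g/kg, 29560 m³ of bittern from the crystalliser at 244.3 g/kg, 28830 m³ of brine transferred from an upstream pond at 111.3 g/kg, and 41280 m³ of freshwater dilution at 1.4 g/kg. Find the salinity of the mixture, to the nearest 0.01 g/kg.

By conservation of dissolved salt,
salt = 10,910×125 + 29,560×244.3 + 28,830×111.3 + 41,280×1.4 = 1,363,750 + 7,221,508 + 3,208,779 + 57,792 = 11,851,829
volume = 10,910 + 29,560 + 28,830 + 41,280 = 110,580 m³
S = 11,851,829 / 110,580 = 107.1788 g/kg

107.18 g/kg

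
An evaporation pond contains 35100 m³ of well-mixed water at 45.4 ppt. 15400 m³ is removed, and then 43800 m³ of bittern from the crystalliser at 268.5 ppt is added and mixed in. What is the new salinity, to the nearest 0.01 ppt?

199.29 ppt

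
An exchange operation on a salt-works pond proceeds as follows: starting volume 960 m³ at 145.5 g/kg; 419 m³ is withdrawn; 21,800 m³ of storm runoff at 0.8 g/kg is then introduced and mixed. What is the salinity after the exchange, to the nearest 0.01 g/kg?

4.30 g/kg

Remaining after removal: 541 m³ at 145.5 g/kg (salt = 78,715.5)
After addition: salt = 78,715.5 + 21,800×0.8 = 96,155.5; volume = 22,341 m³
S = 96,155.5 / 22,341 = 4.304 g/kg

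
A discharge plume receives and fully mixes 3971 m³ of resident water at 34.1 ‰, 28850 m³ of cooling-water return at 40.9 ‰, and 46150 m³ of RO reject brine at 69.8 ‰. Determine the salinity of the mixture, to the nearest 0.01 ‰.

By conservation of dissolved salt,
salt = 3,971×34.1 + 28,850×40.9 + 46,150×69.8 = 135,411.1 + 1,179,965 + 3,221,270 = 4,536,646.1
volume = 3,971 + 28,850 + 46,150 = 78,971 m³
S = 4,536,646.1 / 78,971 = 57.447 ‰

57.45 ‰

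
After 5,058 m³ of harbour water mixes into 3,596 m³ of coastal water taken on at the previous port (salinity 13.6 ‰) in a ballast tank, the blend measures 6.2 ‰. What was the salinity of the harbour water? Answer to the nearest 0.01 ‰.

Salt balance: 3,596×13.6 + 5,058×S = 8,654×6.2
48,905.6 + 5,058·S = 53,654.8
S = (53,654.8 − 48,905.6) / 5,058 = 0.9389 ‰

0.94 ‰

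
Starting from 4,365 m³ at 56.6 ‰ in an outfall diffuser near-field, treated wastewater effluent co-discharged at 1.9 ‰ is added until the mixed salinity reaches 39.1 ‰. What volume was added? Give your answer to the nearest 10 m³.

Salt balance: 4,365×56.6 + V×1.9 = (4,365+V)×39.1
247,059 + 1.9V = 170,671.5 + 39.1V
76,387.5 = 37.2V
V = 2,053.43 m³

2050 m³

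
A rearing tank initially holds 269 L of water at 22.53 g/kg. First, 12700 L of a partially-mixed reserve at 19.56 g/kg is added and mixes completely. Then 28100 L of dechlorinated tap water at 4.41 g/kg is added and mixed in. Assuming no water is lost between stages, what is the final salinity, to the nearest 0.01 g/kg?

Weighted by volume,
Initial salt = 269×22.53 = 6,060.57
After stage 1: salt = 6,060.57 + 12,700×19.56 = 254,472.57; volume = 12,969 L; S = 19.622 g/kg
After stage 2: salt = 254,472.57 + 28,100×4.41 = 378,393.57; volume = 41,069 L
S = 378,393.57 / 41,069 = 9.2136 g/kg

9.21 g/kg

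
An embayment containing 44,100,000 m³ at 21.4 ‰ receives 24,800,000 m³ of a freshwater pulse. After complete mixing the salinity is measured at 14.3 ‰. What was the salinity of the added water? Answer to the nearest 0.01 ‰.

1.67 ‰

Salt balance: 44,100,000×21.4 + 24,800,000×S = 68,900,000×14.3
943,740,000 + 24,800,000·S = 985,270,000
S = (985,270,000 − 943,740,000) / 24,800,000 = 1.6746 ‰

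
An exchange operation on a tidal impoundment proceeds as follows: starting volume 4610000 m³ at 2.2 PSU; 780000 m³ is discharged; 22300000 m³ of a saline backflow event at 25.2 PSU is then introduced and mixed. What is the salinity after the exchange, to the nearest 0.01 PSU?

Remaining after removal: 3,830,000 m³ at 2.2 PSU (salt = 8,426,000)
After addition: salt = 8,426,000 + 22,300,000×25.2 = 570,386,000; volume = 26,130,000 m³
S = 570,386,000 / 26,130,000 = 21.8288 PSU

21.83 PSU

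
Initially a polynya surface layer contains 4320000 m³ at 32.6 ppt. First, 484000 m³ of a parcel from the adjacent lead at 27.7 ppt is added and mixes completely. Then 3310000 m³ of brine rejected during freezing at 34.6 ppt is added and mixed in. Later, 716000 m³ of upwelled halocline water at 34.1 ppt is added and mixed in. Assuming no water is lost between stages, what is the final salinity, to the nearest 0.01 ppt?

33.20 ppt

Weighted by volume,
Initial salt = 4,320,000×32.6 = 140,832,000
After stage 1: salt = 140,832,000 + 484,000×27.7 = 154,238,800; volume = 4,804,000 m³; S = 32.106 ppt
After stage 2: salt = 154,238,800 + 3,310,000×34.6 = 268,764,800; volume = 8,114,000 m³; S = 33.124 ppt
After stage 3: salt = 268,764,800 + 716,000×34.1 = 293,180,400; volume = 8,830,000 m³
S = 293,180,400 / 8,830,000 = 33.2028 ppt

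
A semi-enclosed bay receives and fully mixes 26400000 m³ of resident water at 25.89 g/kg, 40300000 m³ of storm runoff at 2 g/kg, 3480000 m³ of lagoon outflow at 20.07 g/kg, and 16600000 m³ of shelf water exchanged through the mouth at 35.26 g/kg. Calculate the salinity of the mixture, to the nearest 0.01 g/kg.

16.35 g/kg

By conservation of dissolved salt,
salt = 26,400,000×25.89 + 40,300,000×2 + 3,480,000×20.07 + 16,600,000×35.26 = 683,496,000 + 80,600,000 + 69,843,600 + 585,316,000 = 1,419,255,600
volume = 26,400,000 + 40,300,000 + 3,480,000 + 16,600,000 = 86,780,000 m³
S = 1,419,255,600 / 86,780,000 = 16.3546 g/kg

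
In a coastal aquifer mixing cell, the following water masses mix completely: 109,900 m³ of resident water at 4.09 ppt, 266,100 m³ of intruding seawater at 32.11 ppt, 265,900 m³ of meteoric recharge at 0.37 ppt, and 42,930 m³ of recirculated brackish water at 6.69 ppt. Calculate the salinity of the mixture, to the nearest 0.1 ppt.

13.7 ppt

Mass of salt is conserved:
salt = 109,900×4.09 + 266,100×32.11 + 265,900×0.37 + 42,930×6.69 = 449,491 + 8,544,471 + 98,383 + 287,201.7 = 9,379,546.7
volume = 109,900 + 266,100 + 265,900 + 42,930 = 684,830 m³
S = 9,379,546.7 / 684,830 = 13.696 ppt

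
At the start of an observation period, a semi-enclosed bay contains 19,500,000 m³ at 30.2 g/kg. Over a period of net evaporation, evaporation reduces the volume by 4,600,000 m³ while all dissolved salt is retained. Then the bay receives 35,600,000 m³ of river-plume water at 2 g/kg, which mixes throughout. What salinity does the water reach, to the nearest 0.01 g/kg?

After evaporation: salt = 19,500,000×30.2 = 588,900,000; volume = 19,500,000 − 4,600,000 = 14,900,000 m³
After mixing: salt = 588,900,000 + 35,600,000×2 = 660,100,000; volume = 14,900,000 + 35,600,000 = 50,500,000 m³
S = 660,100,000 / 50,500,000 = 13.0713 g/kg

13.07 g/kg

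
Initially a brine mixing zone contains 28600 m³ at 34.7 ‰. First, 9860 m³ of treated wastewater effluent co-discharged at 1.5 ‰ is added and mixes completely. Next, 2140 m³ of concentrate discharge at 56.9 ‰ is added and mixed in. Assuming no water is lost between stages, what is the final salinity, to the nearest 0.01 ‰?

27.81 ‰

Total salt / total volume:
Initial salt = 28,600×34.7 = 992,420
After stage 1: salt = 992,420 + 9,860×1.5 = 1,007,210; volume = 38,460 m³; S = 26.189 ‰
After stage 2: salt = 1,007,210 + 2,140×56.9 = 1,128,976; volume = 40,600 m³
S = 1,128,976 / 40,600 = 27.8073 ‰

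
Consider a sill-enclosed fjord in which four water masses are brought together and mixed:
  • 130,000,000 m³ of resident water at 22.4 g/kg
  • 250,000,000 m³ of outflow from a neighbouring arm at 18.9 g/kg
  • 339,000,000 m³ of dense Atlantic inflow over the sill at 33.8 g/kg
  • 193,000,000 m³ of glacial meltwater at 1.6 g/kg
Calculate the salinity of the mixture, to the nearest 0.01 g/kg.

21.28 g/kg

Total salt / total volume:
salt = 130,000,000×22.4 + 250,000,000×18.9 + 339,000,000×33.8 + 193,000,000×1.6 = 2,912,000,000 + 4,725,000,000 + 11,458,200,000 + 308,800,000 = 19,404,000,000
volume = 130,000,000 + 250,000,000 + 339,000,000 + 193,000,000 = 912,000,000 m³
S = 19,404,000,000 / 912,000,000 = 21.2763 g/kg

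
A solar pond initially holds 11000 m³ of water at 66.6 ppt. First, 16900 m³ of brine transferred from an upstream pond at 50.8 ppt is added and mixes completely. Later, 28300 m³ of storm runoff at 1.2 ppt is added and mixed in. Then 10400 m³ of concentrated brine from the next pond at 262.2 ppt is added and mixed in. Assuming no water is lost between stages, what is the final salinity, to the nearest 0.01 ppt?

Conserving salt mass:
Initial salt = 11,000×66.6 = 732,600
After stage 1: salt = 732,600 + 16,900×50.8 = 1,591,120; volume = 27,900 m³; S = 57.029 ppt
After stage 2: salt = 1,591,120 + 28,300×1.2 = 1,625,080; volume = 56,200 m³; S = 28.916 ppt
After stage 3: salt = 1,625,080 + 10,400×262.2 = 4,351,960; volume = 66,600 m³
S = 4,351,960 / 66,600 = 65.3447 ppt

65.34 ppt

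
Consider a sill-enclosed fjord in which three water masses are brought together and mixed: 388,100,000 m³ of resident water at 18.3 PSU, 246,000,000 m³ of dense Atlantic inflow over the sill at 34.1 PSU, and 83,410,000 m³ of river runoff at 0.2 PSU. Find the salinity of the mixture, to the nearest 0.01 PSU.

Weighted by volume,
salt = 388,100,000×18.3 + 246,000,000×34.1 + 83,410,000×0.2 = 7,102,230,000 + 8,388,600,000 + 16,682,000 = 15,507,512,000
volume = 388,100,000 + 246,000,000 + 83,410,000 = 717,510,000 m³
S = 15,507,512,000 / 717,510,000 = 21.613 PSU

21.61 PSU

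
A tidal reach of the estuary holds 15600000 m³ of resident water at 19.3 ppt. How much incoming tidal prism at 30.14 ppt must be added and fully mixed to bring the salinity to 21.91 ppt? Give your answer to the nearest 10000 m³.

4950000 m³

Salt balance: 15,600,000×19.3 + V×30.14 = (15,600,000+V)×21.91
301,080,000 + 30.14V = 341,796,000 + 21.91V
40,716,000 = 8.23V
V = 4,947,266.1 m³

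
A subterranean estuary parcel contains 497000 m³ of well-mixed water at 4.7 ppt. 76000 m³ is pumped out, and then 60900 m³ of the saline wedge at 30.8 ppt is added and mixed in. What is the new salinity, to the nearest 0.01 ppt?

8.00 ppt

Remaining after removal: 421,000 m³ at 4.7 ppt (salt = 1,978,700)
After addition: salt = 1,978,700 + 60,900×30.8 = 3,854,420; volume = 481,900 m³
S = 3,854,420 / 481,900 = 7.9984 ppt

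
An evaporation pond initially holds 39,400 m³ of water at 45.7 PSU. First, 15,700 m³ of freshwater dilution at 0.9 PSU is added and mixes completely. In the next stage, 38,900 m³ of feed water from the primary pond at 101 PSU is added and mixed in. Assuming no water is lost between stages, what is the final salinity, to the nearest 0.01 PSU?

Total salt / total volume:
Initial salt = 39,400×45.7 = 1,800,580
After stage 1: salt = 1,800,580 + 15,700×0.9 = 1,814,710; volume = 55,100 m³; S = 32.935 PSU
After stage 2: salt = 1,814,710 + 38,900×101 = 5,743,610; volume = 94,000 m³
S = 5,743,610 / 94,000 = 61.1022 PSU

61.10 PSU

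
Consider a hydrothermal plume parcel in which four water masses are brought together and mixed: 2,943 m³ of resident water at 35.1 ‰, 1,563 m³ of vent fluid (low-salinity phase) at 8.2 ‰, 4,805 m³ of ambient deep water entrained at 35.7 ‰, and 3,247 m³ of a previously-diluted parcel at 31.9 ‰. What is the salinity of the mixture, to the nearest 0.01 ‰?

Weighted by volume,
salt = 2,943×35.1 + 1,563×8.2 + 4,805×35.7 + 3,247×31.9 = 103,299.3 + 12,816.6 + 171,538.5 + 103,579.3 = 391,233.7
volume = 2,943 + 1,563 + 4,805 + 3,247 = 12,558 m³
S = 391,233.7 / 12,558 = 31.1541 ‰

31.15 ‰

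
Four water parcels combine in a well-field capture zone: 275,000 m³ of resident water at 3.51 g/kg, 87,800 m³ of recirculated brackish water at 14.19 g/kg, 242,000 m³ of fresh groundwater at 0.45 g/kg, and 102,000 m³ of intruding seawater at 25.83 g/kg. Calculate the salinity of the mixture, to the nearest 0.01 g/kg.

7.01 g/kg

Total salt / total volume:
salt = 275,000×3.51 + 87,800×14.19 + 242,000×0.45 + 102,000×25.83 = 965,250 + 1,245,882 + 108,900 + 2,634,660 = 4,954,692
volume = 275,000 + 87,800 + 242,000 + 102,000 = 706,800 m³
S = 4,954,692 / 706,800 = 7.01 g/kg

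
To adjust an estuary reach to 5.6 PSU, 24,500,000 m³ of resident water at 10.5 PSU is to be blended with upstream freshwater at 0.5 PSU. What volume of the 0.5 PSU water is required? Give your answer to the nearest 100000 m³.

23500000 m³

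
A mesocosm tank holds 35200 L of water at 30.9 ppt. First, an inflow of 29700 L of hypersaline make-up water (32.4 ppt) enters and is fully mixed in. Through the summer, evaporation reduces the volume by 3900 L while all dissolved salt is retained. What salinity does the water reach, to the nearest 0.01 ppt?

After mixing: salt = 35,200×30.9 + 29,700×32.4 = 2,049,960; volume = 64,900 L
After evaporation: salt unchanged = 2,049,960; volume = 64,900 − 3,900 = 61,000 L
S = 2,049,960 / 61,000 = 33.6059 ppt

33.61 ppt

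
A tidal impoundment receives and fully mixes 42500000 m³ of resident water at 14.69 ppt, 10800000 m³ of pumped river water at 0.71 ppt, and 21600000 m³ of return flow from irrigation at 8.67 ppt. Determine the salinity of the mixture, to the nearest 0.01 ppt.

Total salt / total volume:
salt = 42,500,000×14.69 + 10,800,000×0.71 + 21,600,000×8.67 = 624,325,000 + 7,668,000 + 187,272,000 = 819,265,000
volume = 42,500,000 + 10,800,000 + 21,600,000 = 74,900,000 m³
S = 819,265,000 / 74,900,000 = 10.9381 ppt

10.94 ppt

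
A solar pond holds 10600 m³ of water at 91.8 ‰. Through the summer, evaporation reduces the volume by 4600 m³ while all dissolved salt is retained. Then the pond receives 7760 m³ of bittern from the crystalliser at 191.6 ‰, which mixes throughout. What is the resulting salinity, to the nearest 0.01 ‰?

After evaporation: salt = 10,600×91.8 = 973,080; volume = 10,600 − 4,600 = 6,000 m³
After mixing: salt = 973,080 + 7,760×191.6 = 2,459,896; volume = 6,000 + 7,760 = 13,760 m³
S = 2,459,896 / 13,760 = 178.7715 ‰

178.77 ‰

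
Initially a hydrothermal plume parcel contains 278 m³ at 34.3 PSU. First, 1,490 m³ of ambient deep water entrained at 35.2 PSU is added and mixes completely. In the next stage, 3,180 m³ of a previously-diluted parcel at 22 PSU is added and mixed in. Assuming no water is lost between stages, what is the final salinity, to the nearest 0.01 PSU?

26.67 PSU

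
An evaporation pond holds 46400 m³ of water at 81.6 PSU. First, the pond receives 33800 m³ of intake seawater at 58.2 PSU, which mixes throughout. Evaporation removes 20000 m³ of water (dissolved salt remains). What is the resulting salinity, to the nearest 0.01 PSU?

95.57 PSU

After mixing: salt = 46,400×81.6 + 33,800×58.2 = 5,753,400; volume = 80,200 m³
After evaporation: salt unchanged = 5,753,400; volume = 80,200 − 20,000 = 60,200 m³
S = 5,753,400 / 60,200 = 95.5714 PSU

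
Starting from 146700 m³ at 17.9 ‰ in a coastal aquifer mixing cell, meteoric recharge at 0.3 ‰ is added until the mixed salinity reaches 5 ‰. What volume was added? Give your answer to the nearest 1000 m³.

403000 m³

Salt balance: 146,700×17.9 + V×0.3 = (146,700+V)×5
2,625,930 + 0.3V = 733,500 + 5V
1,892,430 = 4.7V
V = 402,644.68 m³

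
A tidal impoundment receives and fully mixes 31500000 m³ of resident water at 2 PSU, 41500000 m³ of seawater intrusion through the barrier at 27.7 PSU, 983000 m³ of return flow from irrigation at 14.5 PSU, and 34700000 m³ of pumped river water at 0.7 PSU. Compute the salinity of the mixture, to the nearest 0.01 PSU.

11.51 PSU

Weighted by volume,
salt = 31,500,000×2 + 41,500,000×27.7 + 983,000×14.5 + 34,700,000×0.7 = 63,000,000 + 1,149,550,000 + 14,253,500 + 24,290,000 = 1,251,093,500
volume = 31,500,000 + 41,500,000 + 983,000 + 34,700,000 = 108,683,000 m³
S = 1,251,093,500 / 108,683,000 = 11.5114 PSU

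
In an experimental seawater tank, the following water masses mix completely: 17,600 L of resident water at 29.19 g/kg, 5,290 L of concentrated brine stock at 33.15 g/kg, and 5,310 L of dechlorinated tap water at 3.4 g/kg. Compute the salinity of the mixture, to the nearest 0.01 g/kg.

25.08 g/kg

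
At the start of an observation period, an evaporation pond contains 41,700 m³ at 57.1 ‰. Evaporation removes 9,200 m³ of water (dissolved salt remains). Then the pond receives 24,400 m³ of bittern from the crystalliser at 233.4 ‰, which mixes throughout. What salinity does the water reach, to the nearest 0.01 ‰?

141.93 ‰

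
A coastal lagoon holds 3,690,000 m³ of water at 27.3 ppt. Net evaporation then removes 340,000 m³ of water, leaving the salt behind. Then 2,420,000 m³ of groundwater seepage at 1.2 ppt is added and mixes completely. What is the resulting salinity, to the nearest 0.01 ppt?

17.96 ppt

After evaporation: salt = 3,690,000×27.3 = 100,737,000; volume = 3,690,000 − 340,000 = 3,350,000 m³
After mixing: salt = 100,737,000 + 2,420,000×1.2 = 103,641,000; volume = 3,350,000 + 2,420,000 = 5,770,000 m³
S = 103,641,000 / 5,770,000 = 17.962 ppt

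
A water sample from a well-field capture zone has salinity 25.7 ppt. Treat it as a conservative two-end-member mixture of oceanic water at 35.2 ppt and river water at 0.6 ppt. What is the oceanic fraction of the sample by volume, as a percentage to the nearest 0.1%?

72.5%

Let g be the oceanic fraction. Salt balance per unit volume:
g×35.2 + (1−g)×0.6 = 25.7
g = (25.7 − 0.6) / (35.2 − 0.6) = 25.1/34.6 = 0.7254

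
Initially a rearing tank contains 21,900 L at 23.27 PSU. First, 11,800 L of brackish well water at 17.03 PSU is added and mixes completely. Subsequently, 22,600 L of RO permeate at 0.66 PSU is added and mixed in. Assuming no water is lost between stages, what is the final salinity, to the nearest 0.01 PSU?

12.89 PSU

Salt balance:
Initial salt = 21,900×23.27 = 509,613
After stage 1: salt = 509,613 + 11,800×17.03 = 710,567; volume = 33,700 L; S = 21.085 PSU
After stage 2: salt = 710,567 + 22,600×0.66 = 725,483; volume = 56,300 L
S = 725,483 / 56,300 = 12.886 PSU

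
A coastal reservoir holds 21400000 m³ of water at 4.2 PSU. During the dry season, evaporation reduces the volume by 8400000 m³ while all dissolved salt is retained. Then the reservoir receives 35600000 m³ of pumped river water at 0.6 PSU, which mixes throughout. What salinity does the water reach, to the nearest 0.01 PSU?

After evaporation: salt = 21,400,000×4.2 = 89,880,000; volume = 21,400,000 − 8,400,000 = 13,000,000 m³
After mixing: salt = 89,880,000 + 35,600,000×0.6 = 111,240,000; volume = 13,000,000 + 35,600,000 = 48,600,000 m³
S = 111,240,000 / 48,600,000 = 2.2889 PSU

2.29 PSU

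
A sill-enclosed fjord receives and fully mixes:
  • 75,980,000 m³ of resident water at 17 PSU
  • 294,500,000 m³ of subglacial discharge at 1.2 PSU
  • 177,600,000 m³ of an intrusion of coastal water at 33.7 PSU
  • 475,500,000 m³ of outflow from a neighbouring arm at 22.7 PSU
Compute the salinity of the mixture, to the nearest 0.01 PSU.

18.00 PSU

Conserving salt mass:
salt = 75,980,000×17 + 294,500,000×1.2 + 177,600,000×33.7 + 475,500,000×22.7 = 1,291,660,000 + 353,400,000 + 5,985,120,000 + 10,793,850,000 = 18,424,030,000
volume = 75,980,000 + 294,500,000 + 177,600,000 + 475,500,000 = 1,023,580,000 m³
S = 18,424,030,000 / 1,023,580,000 = 17.9996 PSU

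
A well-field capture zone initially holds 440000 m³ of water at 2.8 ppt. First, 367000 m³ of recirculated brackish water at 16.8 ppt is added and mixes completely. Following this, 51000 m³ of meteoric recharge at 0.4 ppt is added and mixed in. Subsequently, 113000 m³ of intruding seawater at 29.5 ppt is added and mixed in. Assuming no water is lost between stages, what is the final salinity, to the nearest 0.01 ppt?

11.07 ppt

Mass of salt is conserved:
Initial salt = 440,000×2.8 = 1,232,000
After stage 1: salt = 1,232,000 + 367,000×16.8 = 7,397,600; volume = 807,000 m³; S = 9.167 ppt
After stage 2: salt = 7,397,600 + 51,000×0.4 = 7,418,000; volume = 858,000 m³; S = 8.646 ppt
After stage 3: salt = 7,418,000 + 113,000×29.5 = 10,751,500; volume = 971,000 m³
S = 10,751,500 / 971,000 = 11.0726 ppt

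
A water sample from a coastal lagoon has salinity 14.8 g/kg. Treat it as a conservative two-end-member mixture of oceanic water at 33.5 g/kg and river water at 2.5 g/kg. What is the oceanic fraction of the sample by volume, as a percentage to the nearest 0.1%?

Let g be the oceanic fraction. Salt balance per unit volume:
g×33.5 + (1−g)×2.5 = 14.8
g = (14.8 − 2.5) / (33.5 − 2.5) = 12.3/31 = 0.3968

39.7%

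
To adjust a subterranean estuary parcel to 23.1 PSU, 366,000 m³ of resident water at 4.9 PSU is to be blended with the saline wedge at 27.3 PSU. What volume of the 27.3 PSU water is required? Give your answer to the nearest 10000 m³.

Salt balance: 366,000×4.9 + V×27.3 = (366,000+V)×23.1
1,793,400 + 27.3V = 8,454,600 + 23.1V
6,661,200 = 4.2V
V = 1,586,000 m³

1590000 m³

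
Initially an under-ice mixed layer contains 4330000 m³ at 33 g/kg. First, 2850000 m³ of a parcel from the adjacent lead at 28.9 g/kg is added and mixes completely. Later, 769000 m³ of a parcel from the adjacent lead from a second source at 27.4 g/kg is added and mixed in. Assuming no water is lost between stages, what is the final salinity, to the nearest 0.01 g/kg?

30.99 g/kg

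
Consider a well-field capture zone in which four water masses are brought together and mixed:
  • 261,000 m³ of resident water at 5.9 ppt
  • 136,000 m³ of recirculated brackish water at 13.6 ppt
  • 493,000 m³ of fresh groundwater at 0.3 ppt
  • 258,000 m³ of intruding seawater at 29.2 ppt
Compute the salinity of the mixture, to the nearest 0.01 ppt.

Total salt / total volume:
salt = 261,000×5.9 + 136,000×13.6 + 493,000×0.3 + 258,000×29.2 = 1,539,900 + 1,849,600 + 147,900 + 7,533,600 = 11,071,000
volume = 261,000 + 136,000 + 493,000 + 258,000 = 1,148,000 m³
S = 11,071,000 / 1,148,000 = 9.6437 ppt

9.64 ppt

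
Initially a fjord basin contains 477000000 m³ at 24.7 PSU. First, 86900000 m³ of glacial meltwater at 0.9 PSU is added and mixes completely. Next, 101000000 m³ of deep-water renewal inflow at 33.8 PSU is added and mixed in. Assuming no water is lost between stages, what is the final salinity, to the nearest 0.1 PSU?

23.0 PSU

Mass of salt is conserved:
Initial salt = 477,000,000×24.7 = 11,781,900,000
After stage 1: salt = 11,781,900,000 + 86,900,000×0.9 = 11,860,110,000; volume = 563,900,000 m³; S = 21.032 PSU
After stage 2: salt = 11,860,110,000 + 101,000,000×33.8 = 15,273,910,000; volume = 664,900,000 m³
S = 15,273,910,000 / 664,900,000 = 22.9717 PSU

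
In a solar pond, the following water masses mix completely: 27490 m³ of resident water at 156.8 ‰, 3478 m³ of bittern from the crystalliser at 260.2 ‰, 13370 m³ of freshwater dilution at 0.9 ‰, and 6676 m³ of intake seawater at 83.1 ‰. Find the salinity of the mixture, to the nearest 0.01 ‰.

113.35 ‰

Total salt / total volume:
salt = 27,490×156.8 + 3,478×260.2 + 13,370×0.9 + 6,676×83.1 = 4,310,432 + 904,975.6 + 12,033 + 554,775.6 = 5,782,216.2
volume = 27,490 + 3,478 + 13,370 + 6,676 = 51,014 m³
S = 5,782,216.2 / 51,014 = 113.3457 ‰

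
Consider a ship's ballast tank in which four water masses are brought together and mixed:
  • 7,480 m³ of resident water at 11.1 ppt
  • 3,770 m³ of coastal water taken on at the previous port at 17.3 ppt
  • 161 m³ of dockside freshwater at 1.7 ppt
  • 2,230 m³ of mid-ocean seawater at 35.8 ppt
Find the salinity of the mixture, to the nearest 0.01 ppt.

16.74 ppt

Salt balance:
salt = 7,480×11.1 + 3,770×17.3 + 161×1.7 + 2,230×35.8 = 83,028 + 65,221 + 273.7 + 79,834 = 228,356.7
volume = 7,480 + 3,770 + 161 + 2,230 = 13,641 m³
S = 228,356.7 / 13,641 = 16.7405 ppt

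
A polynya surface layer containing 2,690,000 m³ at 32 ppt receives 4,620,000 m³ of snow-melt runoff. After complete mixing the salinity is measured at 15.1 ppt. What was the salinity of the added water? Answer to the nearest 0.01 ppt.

Salt balance: 2,690,000×32 + 4,620,000×S = 7,310,000×15.1
86,080,000 + 4,620,000·S = 110,381,000
S = (110,381,000 − 86,080,000) / 4,620,000 = 5.26 ppt

5.26 ppt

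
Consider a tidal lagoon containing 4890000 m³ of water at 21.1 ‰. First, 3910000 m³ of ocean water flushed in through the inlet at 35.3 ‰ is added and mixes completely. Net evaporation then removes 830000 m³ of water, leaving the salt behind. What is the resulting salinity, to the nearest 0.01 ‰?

30.26 ‰

After mixing: salt = 4,890,000×21.1 + 3,910,000×35.3 = 241,202,000; volume = 8,800,000 m³
After evaporation: salt unchanged = 241,202,000; volume = 8,800,000 − 830,000 = 7,970,000 m³
S = 241,202,000 / 7,970,000 = 30.2637 ‰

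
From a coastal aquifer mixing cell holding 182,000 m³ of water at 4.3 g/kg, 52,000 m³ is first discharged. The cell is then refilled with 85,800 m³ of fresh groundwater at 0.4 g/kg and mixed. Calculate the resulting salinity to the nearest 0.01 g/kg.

2.75 g/kg

Remaining after removal: 130,000 m³ at 4.3 g/kg (salt = 559,000)
After addition: salt = 559,000 + 85,800×0.4 = 593,320; volume = 215,800 m³
S = 593,320 / 215,800 = 2.7494 g/kg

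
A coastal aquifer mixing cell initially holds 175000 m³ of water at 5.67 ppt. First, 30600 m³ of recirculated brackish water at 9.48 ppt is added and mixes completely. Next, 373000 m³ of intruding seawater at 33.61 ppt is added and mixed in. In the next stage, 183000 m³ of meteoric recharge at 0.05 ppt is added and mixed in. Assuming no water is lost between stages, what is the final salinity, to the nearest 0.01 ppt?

18.16 ppt

Mass of salt is conserved:
Initial salt = 175,000×5.67 = 992,250
After stage 1: salt = 992,250 + 30,600×9.48 = 1,282,338; volume = 205,600 m³; S = 6.237 ppt
After stage 2: salt = 1,282,338 + 373,000×33.61 = 13,818,868; volume = 578,600 m³; S = 23.883 ppt
After stage 3: salt = 13,818,868 + 183,000×0.05 = 13,828,018; volume = 761,600 m³
S = 13,828,018 / 761,600 = 18.1565 ppt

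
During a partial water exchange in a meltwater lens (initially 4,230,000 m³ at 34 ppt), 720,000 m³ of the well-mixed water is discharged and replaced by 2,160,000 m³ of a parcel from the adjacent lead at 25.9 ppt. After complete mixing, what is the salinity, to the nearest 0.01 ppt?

Remaining after removal: 3,510,000 m³ at 34 ppt (salt = 119,340,000)
After addition: salt = 119,340,000 + 2,160,000×25.9 = 175,284,000; volume = 5,670,000 m³
S = 175,284,000 / 5,670,000 = 30.9143 ppt

30.91 ppt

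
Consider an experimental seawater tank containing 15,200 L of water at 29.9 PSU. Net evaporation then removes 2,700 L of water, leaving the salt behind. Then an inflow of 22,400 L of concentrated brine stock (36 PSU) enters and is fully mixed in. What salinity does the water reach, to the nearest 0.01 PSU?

36.13 PSU

After evaporation: salt = 15,200×29.9 = 454,480; volume = 15,200 − 2,700 = 12,500 L
After mixing: salt = 454,480 + 22,400×36 = 1,260,880; volume = 12,500 + 22,400 = 34,900 L
S = 1,260,880 / 34,900 = 36.1284 PSU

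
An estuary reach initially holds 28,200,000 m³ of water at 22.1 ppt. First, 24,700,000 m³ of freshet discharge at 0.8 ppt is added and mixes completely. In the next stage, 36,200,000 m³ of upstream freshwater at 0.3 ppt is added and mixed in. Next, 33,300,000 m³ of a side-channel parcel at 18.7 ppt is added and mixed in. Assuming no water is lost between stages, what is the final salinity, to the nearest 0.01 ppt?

Mass of salt is conserved:
Initial salt = 28,200,000×22.1 = 623,220,000
After stage 1: salt = 623,220,000 + 24,700,000×0.8 = 642,980,000; volume = 52,900,000 m³; S = 12.155 ppt
After stage 2: salt = 642,980,000 + 36,200,000×0.3 = 653,840,000; volume = 89,100,000 m³; S = 7.338 ppt
After stage 3: salt = 653,840,000 + 33,300,000×18.7 = 1,276,550,000; volume = 122,400,000 m³
S = 1,276,550,000 / 122,400,000 = 10.4293 ppt

10.43 ppt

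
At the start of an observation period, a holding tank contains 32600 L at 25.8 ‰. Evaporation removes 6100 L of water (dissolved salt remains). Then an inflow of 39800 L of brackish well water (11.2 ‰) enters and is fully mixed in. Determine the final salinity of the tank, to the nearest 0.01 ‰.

19.41 ‰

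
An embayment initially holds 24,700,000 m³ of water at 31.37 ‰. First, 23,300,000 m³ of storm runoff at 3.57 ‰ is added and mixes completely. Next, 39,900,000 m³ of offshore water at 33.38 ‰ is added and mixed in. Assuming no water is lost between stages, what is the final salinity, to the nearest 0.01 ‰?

Conserving salt mass:
Initial salt = 24,700,000×31.37 = 774,839,000
After stage 1: salt = 774,839,000 + 23,300,000×3.57 = 858,020,000; volume = 48,000,000 m³; S = 17.875 ‰
After stage 2: salt = 858,020,000 + 39,900,000×33.38 = 2,189,882,000; volume = 87,900,000 m³
S = 2,189,882,000 / 87,900,000 = 24.9133 ‰

24.91 ‰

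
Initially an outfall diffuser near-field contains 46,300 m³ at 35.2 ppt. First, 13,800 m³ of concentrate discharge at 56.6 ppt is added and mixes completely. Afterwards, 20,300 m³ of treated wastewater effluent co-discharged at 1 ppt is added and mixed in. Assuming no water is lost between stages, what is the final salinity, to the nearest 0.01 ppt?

Total salt / total volume:
Initial salt = 46,300×35.2 = 1,629,760
After stage 1: salt = 1,629,760 + 13,800×56.6 = 2,410,840; volume = 60,100 m³; S = 40.114 ppt
After stage 2: salt = 2,410,840 + 20,300×1 = 2,431,140; volume = 80,400 m³
S = 2,431,140 / 80,400 = 30.2381 ppt

30.24 ppt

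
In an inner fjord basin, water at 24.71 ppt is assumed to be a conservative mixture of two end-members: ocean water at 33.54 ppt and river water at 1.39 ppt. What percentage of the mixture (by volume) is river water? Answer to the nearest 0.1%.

Let f be the freshwater fraction. Salt balance per unit volume:
f×1.39 + (1−f)×33.54 = 24.71
f = (33.54 − 24.71) / (33.54 − 1.39) = 8.83/32.15 = 0.2747

27.5%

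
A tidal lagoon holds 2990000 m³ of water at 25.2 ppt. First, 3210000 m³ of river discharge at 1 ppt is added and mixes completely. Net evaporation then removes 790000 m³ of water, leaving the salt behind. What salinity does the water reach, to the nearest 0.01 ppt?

After mixing: salt = 2,990,000×25.2 + 3,210,000×1 = 78,558,000; volume = 6,200,000 m³
After evaporation: salt unchanged = 78,558,000; volume = 6,200,000 − 790,000 = 5,410,000 m³
S = 78,558,000 / 5,410,000 = 14.5209 ppt

14.52 ppt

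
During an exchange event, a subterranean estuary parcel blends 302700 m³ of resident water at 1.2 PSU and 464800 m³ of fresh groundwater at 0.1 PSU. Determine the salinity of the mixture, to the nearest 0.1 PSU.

By conservation of dissolved salt,
salt = 302,700×1.2 + 464,800×0.1 = 363,240 + 46,480 = 409,720
volume = 302,700 + 464,800 = 767,500 m³
S = 409,720 / 767,500 = 0.534 PSU

0.5 PSU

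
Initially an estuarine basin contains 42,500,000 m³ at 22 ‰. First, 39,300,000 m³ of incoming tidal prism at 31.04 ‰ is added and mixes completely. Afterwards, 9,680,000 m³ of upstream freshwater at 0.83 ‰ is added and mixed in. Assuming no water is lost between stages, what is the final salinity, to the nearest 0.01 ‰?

23.64 ‰

Salt balance:
Initial salt = 42,500,000×22 = 935,000,000
After stage 1: salt = 935,000,000 + 39,300,000×31.04 = 2,154,872,000; volume = 81,800,000 m³; S = 26.343 ‰
After stage 2: salt = 2,154,872,000 + 9,680,000×0.83 = 2,162,906,400; volume = 91,480,000 m³
S = 2,162,906,400 / 91,480,000 = 23.6435 ‰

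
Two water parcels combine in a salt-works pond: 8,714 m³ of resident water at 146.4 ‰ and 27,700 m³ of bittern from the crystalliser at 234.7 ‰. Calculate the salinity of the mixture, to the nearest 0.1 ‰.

Weighted by volume,
salt = 8,714×146.4 + 27,700×234.7 = 1,275,729.6 + 6,501,190 = 7,776,919.6
volume = 8,714 + 27,700 = 36,414 m³
S = 7,776,919.6 / 36,414 = 213.569 ‰

213.6 ‰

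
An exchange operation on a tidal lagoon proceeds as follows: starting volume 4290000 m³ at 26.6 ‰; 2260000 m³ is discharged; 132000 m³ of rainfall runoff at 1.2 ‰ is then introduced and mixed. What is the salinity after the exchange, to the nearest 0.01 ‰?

Remaining after removal: 2,030,000 m³ at 26.6 ‰ (salt = 53,998,000)
After addition: salt = 53,998,000 + 132,000×1.2 = 54,156,400; volume = 2,162,000 m³
S = 54,156,400 / 2,162,000 = 25.0492 ‰

25.05 ‰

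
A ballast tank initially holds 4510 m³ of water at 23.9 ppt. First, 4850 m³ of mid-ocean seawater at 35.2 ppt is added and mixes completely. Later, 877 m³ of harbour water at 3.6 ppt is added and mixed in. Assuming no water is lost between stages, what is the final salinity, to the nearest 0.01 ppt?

27.51 ppt

Conserving salt mass:
Initial salt = 4,510×23.9 = 107,789
After stage 1: salt = 107,789 + 4,850×35.2 = 278,509; volume = 9,360 m³; S = 29.755 ppt
After stage 2: salt = 278,509 + 877×3.6 = 281,666.2; volume = 10,237 m³
S = 281,666.2 / 10,237 = 27.5145 ppt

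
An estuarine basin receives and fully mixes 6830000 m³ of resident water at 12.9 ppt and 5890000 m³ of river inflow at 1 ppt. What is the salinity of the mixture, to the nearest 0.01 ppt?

Conserving salt mass:
salt = 6,830,000×12.9 + 5,890,000×1 = 88,107,000 + 5,890,000 = 93,997,000
volume = 6,830,000 + 5,890,000 = 12,720,000 m³
S = 93,997,000 / 12,720,000 = 7.3897 ppt

7.39 ppt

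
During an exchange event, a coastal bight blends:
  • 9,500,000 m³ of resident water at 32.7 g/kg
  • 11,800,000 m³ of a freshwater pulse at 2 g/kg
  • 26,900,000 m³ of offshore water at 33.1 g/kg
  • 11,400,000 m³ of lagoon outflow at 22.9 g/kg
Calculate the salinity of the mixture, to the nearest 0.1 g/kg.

By conservation of dissolved salt,
salt = 9,500,000×32.7 + 11,800,000×2 + 26,900,000×33.1 + 11,400,000×22.9 = 310,650,000 + 23,600,000 + 890,390,000 + 261,060,000 = 1,485,700,000
volume = 9,500,000 + 11,800,000 + 26,900,000 + 11,400,000 = 59,600,000 m³
S = 1,485,700,000 / 59,600,000 = 24.928 g/kg

24.9 g/kg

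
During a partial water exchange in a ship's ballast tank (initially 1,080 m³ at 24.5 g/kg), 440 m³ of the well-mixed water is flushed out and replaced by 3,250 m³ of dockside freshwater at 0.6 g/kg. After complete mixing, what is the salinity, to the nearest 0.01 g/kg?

Remaining after removal: 640 m³ at 24.5 g/kg (salt = 15,680)
After addition: salt = 15,680 + 3,250×0.6 = 17,630; volume = 3,890 m³
S = 17,630 / 3,890 = 4.5321 g/kg

4.53 g/kg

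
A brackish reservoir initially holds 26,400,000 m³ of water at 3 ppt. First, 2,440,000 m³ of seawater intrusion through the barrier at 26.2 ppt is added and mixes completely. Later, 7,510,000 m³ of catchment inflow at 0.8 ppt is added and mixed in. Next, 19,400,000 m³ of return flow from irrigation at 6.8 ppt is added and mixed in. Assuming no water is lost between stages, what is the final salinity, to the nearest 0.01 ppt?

Total salt / total volume:
Initial salt = 26,400,000×3 = 79,200,000
After stage 1: salt = 79,200,000 + 2,440,000×26.2 = 143,128,000; volume = 28,840,000 m³; S = 4.963 ppt
After stage 2: salt = 143,128,000 + 7,510,000×0.8 = 149,136,000; volume = 36,350,000 m³; S = 4.103 ppt
After stage 3: salt = 149,136,000 + 19,400,000×6.8 = 281,056,000; volume = 55,750,000 m³
S = 281,056,000 / 55,750,000 = 5.0414 ppt

5.04 ppt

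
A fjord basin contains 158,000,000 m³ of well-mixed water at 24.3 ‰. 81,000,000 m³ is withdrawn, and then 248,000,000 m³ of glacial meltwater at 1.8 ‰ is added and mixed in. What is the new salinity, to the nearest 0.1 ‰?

7.1 ‰

Remaining after removal: 77,000,000 m³ at 24.3 ‰ (salt = 1,871,100,000)
After addition: salt = 1,871,100,000 + 248,000,000×1.8 = 2,317,500,000; volume = 325,000,000 m³
S = 2,317,500,000 / 325,000,000 = 7.1308 ‰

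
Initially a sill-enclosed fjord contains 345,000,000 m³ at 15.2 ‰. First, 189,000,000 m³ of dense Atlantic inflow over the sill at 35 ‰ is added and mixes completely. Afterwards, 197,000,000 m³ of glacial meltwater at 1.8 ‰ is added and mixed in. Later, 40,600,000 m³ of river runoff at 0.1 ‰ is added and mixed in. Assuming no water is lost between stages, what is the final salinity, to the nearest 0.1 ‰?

Weighted by volume,
Initial salt = 345,000,000×15.2 = 5,244,000,000
After stage 1: salt = 5,244,000,000 + 189,000,000×35 = 11,859,000,000; volume = 534,000,000 m³; S = 22.208 ‰
After stage 2: salt = 11,859,000,000 + 197,000,000×1.8 = 12,213,600,000; volume = 731,000,000 m³; S = 16.708 ‰
After stage 3: salt = 12,213,600,000 + 40,600,000×0.1 = 12,217,660,000; volume = 771,600,000 m³
S = 12,217,660,000 / 771,600,000 = 15.8342 ‰

15.8 ‰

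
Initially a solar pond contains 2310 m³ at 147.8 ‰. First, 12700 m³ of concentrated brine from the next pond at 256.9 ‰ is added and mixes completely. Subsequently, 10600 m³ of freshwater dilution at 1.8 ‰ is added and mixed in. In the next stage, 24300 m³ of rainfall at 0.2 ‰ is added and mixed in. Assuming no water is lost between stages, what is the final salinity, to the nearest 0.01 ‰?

72.69 ‰

Total salt / total volume:
Initial salt = 2,310×147.8 = 341,418
After stage 1: salt = 341,418 + 12,700×256.9 = 3,604,048; volume = 15,010 m³; S = 240.11 ‰
After stage 2: salt = 3,604,048 + 10,600×1.8 = 3,623,128; volume = 25,610 m³; S = 141.473 ‰
After stage 3: salt = 3,623,128 + 24,300×0.2 = 3,627,988; volume = 49,910 m³
S = 3,627,988 / 49,910 = 72.6906 ‰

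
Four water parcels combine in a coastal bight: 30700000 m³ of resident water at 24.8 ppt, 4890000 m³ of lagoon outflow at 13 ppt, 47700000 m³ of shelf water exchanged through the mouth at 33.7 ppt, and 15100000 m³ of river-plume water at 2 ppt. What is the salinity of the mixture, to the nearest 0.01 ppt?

Mass of salt is conserved:
salt = 30,700,000×24.8 + 4,890,000×13 + 47,700,000×33.7 + 15,100,000×2 = 761,360,000 + 63,570,000 + 1,607,490,000 + 30,200,000 = 2,462,620,000
volume = 30,700,000 + 4,890,000 + 47,700,000 + 15,100,000 = 98,390,000 m³
S = 2,462,620,000 / 98,390,000 = 25.0292 ppt

25.03 ppt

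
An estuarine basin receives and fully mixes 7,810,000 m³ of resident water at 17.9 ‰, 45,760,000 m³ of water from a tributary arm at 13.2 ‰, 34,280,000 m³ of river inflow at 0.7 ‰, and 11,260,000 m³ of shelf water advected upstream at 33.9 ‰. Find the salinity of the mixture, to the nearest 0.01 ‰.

Weighted by volume,
salt = 7,810,000×17.9 + 45,760,000×13.2 + 34,280,000×0.7 + 11,260,000×33.9 = 139,799,000 + 604,032,000 + 23,996,000 + 381,714,000 = 1,149,541,000
volume = 7,810,000 + 45,760,000 + 34,280,000 + 11,260,000 = 99,110,000 m³
S = 1,149,541,000 / 99,110,000 = 11.5986 ‰

11.60 ‰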